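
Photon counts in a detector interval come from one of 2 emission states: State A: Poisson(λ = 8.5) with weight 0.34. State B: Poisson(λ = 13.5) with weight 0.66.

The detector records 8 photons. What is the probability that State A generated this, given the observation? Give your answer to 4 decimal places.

Posterior ∝ prior × likelihood, so P(k | x) ∝ π_k f_k(x); normalise over all components.
Component likelihoods at x = 8 photons:
  f_A = e^(−8.5)·8.5^8/8! = 0.137508
  f_B = e^(−13.5)·13.5^8/8! = 0.0375123
Unnormalised posteriors:
  π_A·f_A = 0.34 × 0.137508 = 0.0467527
  π_B·f_B = 0.66 × 0.0375123 = 0.0247581
Evidence: 0.0467527 + 0.0247581 = 0.0715108
P(State A | 8 photons) ≈ 0.6538

0.6538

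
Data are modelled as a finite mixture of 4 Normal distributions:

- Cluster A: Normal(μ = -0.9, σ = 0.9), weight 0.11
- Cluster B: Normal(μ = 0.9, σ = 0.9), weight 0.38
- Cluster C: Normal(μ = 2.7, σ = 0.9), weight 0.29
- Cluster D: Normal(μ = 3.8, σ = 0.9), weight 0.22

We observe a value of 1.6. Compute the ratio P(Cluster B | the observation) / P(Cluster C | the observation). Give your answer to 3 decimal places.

2.044

Posterior odds = (P(Z=i) f_i(x)) / (P(Z=j) f_j(x)); the normalising sum cancels.
Normal densities:
  f_A = (1/(0.9·√(2π)))·exp(−(1.6−-0.9)²/(2·0.9²)) = 0.443269·exp(-3.85802) = 0.00935726
  f_B = (1/(0.9·√(2π)))·exp(−(1.6−0.9)²/(2·0.9²)) = 0.443269·exp(-0.30247) = 0.327572
  f_C = (1/(0.9·√(2π)))·exp(−(1.6−2.7)²/(2·0.9²)) = 0.443269·exp(-0.74691) = 0.210033
  f_D = (1/(0.9·√(2π)))·exp(−(1.6−3.8)²/(2·0.9²)) = 0.443269·exp(-2.98765) = 0.0223432
0.124477 / 0.0609095 ≈ 2.044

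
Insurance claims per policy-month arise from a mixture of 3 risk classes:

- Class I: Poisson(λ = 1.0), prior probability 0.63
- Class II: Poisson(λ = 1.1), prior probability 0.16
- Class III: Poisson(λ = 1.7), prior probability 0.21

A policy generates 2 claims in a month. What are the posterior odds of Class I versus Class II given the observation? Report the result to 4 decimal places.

3.5964

The posterior odds equal the prior odds times the likelihood ratio: (P(Z=i)/P(Z=j))·(f_i(x)/f_j(x)).
Poisson probabilities:
  p_I = e^(−1.0)·1.0^2/2! = 0.18394
  p_II = e^(−1.1)·1.1^2/2! = 0.201387
  p_III = e^(−1.7)·1.7^2/2! = 0.263978
0.115882 / 0.0322219 ≈ 3.5964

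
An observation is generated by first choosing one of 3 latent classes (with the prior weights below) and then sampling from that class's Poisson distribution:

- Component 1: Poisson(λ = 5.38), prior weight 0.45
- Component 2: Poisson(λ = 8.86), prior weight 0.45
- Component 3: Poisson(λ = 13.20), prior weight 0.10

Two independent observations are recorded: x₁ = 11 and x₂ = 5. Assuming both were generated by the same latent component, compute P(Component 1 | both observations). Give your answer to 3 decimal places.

0.260

The responsibility of component k is π_k f_k(x) divided by Σ_j π_j f_j(x).
Since both observations come from the same component, the likelihood for component k is f_k(x₁)·f_k(x₂).
  f_1 = [e^(−5.38)·5.38^11/11! = 0.0126167] × [0.173072] = 0.00218359
  f_2 = [e^(−8.86)·8.86^11/11! = 0.0939217] × [0.064586] = 0.00606603
  f_3 = [e^(−13.20)·13.20^11/11! = 0.0982812] × [0.00618018] = 0.000607396
Weight by the priors:
  π_1·f_1 = 0.45 × 0.00218359 = 0.000982615
  π_2·f_2 = 0.45 × 0.00606603 = 0.00272971
  π_3·f_3 = 0.10 × 0.000607396 = 6.07396e-05
Marginal: 0.000982615 + 0.00272971 + 6.07396e-05 = 0.00377307
So the posterior for Component 1 is 0.000982615 / 0.00377307 ≈ 0.260.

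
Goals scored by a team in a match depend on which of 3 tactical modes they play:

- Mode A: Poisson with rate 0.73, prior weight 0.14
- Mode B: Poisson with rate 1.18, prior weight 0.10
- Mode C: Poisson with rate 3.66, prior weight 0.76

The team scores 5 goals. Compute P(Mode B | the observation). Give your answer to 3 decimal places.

By Bayes' theorem, P(k | x) = π_k f_k(x) / Σ_j π_j f_j(x).
Evaluate each component's likelihood at the observed value:
  L_A = e^(−0.73)·0.73^5/5! = 0.000832527
  L_B = e^(−1.18)·1.18^5/5! = 0.00585816
  L_C = e^(−3.66)·3.66^5/5! = 0.140834
Multiply by the mixture weights:
  π_A·L_A = 0.14 × 0.000832527 = 0.000116554
  π_B·L_B = 0.10 × 0.00585816 = 0.000585816
  π_C·L_C = 0.76 × 0.140834 = 0.107034
Sum: 0.000116554 + 0.000585816 + 0.107034 = 0.107736
So the posterior for Mode B is 0.000585816 / 0.107736 ≈ 0.005.

0.005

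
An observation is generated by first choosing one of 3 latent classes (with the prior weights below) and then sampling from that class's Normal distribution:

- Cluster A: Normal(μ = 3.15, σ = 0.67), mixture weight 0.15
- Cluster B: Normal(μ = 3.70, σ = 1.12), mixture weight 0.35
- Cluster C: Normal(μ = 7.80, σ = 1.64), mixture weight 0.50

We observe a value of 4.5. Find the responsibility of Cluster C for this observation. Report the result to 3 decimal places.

0.129

P(component k | x) = w_k·f_k(x) / marginal(x), where marginal(x) = Σ_j w_j·f_j(x).
Evaluate each component's likelihood at the observed value:
  f_A = (1/(0.67·√(2π)))·exp(−(4.5−3.15)²/(2·0.67²)) = 0.595436·exp(-2.02996) = 0.0782049
  f_B = (1/(1.12·√(2π)))·exp(−(4.5−3.70)²/(2·1.12²)) = 0.356198·exp(-0.25510) = 0.275996
  f_C = (1/(1.64·√(2π)))·exp(−(4.5−7.80)²/(2·1.64²)) = 0.243257·exp(-2.02446) = 0.0321257
Multiply by the mixture weights:
  w_A·f_A = 0.15 × 0.0782049 = 0.0117307
  w_B·f_B = 0.35 × 0.275996 = 0.0965986
  w_C·f_C = 0.50 × 0.0321257 = 0.0160628
Denominator: 0.0117307 + 0.0965986 + 0.0160628 = 0.124392
P(Cluster C | the observation) = 0.0160628 / 0.124392 ≈ 0.129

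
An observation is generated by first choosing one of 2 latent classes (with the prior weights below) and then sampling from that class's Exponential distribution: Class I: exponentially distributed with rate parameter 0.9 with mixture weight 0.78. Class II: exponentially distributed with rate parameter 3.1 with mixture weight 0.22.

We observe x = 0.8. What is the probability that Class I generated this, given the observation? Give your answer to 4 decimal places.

0.8568

P(component k | x) = P(Z=k)·f_k(x) / marginal(x), where marginal(x) = Σ_j P(Z=j)·f_j(x).
Exponential densities:
  f_I = 0.9·e^(−0.9·0.8) = 0.9·e^(−0.7200) = 0.438077
  f_II = 3.1·e^(−3.1·0.8) = 3.1·e^(−2.4800) = 0.259604
Unnormalised posteriors:
  P(Z=I)·f_I = 0.78 × 0.438077 = 0.3417
  P(Z=II)·f_II = 0.22 × 0.259604 = 0.0571129
Normaliser: 0.3417 + 0.0571129 = 0.398813
Responsibility of Class I: 0.3417 / 0.398813 ≈ 0.8568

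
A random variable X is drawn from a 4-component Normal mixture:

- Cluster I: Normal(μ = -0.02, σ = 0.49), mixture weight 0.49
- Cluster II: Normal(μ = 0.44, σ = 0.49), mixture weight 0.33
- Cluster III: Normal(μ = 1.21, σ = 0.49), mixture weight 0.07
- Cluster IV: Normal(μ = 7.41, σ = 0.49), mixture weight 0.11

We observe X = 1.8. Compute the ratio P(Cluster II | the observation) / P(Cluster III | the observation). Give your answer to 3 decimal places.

0.207

Posterior odds = (P(Z=i) f_i(x)) / (P(Z=j) f_j(x)); the normalising sum cancels.
Evaluate each component's likelihood at the observed value:
  p_I = (1/(0.49·√(2π)))·exp(−(1.8−-0.02)²/(2·0.49²)) = 0.814168·exp(-6.89796) = 0.000822183
  p_II = (1/(0.49·√(2π)))·exp(−(1.8−0.44)²/(2·0.49²)) = 0.814168·exp(-3.85173) = 0.0172954
  p_III = (1/(0.49·√(2π)))·exp(−(1.8−1.21)²/(2·0.49²)) = 0.814168·exp(-0.72491) = 0.394358
  p_IV = (1/(0.49·√(2π)))·exp(−(1.8−7.41)²/(2·0.49²)) = 0.814168·exp(-65.53957) = 2.80054e-29
Odds = (0.33/0.07) × (0.0172954/0.394358) = 4.71429 × 0.0438569 ≈ 0.207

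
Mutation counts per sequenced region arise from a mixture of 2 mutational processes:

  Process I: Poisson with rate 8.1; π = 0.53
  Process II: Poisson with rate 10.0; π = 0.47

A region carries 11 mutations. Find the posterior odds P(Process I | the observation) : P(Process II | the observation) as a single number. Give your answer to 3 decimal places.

Since P(k|x) ∝ π_k f_k(x), the posterior odds are π_i f_i(x) / (π_j f_j(x)).
Evaluate each component's likelihood at the observed value:
  p_I = 0.0748849
  p_II = 0.113736
Odds = (0.53/0.47) × (0.0748849/0.113736) = 1.12766 × 0.658407 ≈ 0.742

0.742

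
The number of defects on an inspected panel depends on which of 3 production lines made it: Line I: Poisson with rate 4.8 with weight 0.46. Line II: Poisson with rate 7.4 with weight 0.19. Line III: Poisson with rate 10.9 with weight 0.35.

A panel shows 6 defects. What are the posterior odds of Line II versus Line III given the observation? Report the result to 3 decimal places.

1.760

The posterior odds equal the prior odds times the likelihood ratio: (P(Z=i)/P(Z=j))·(f_i(x)/f_j(x)).
Evaluate each component's likelihood at the observed value:
  p_I = e^(−4.8)·4.8^6/6! = 0.139798
  p_II = e^(−7.4)·7.4^6/6! = 0.139405
  p_III = e^(−10.9)·10.9^6/6! = 0.0429949
0.026487 / 0.0150482 ≈ 1.760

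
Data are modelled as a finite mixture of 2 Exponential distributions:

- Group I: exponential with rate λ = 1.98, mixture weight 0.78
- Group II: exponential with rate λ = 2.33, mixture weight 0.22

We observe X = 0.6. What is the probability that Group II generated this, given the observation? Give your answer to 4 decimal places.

P(component k | x) = π_k·f_k(x) / marginal(x), where marginal(x) = Σ_j π_j·f_j(x).
Component likelihoods at x = 0.6:
  f_I = 0.603564
  f_II = 0.575721
Weight by the priors:
  π_I·f_I = 0.78 × 0.603564 = 0.47078
  π_II·f_II = 0.22 × 0.575721 = 0.126659
Marginal: 0.47078 + 0.126659 = 0.597439
P(Group II | 0.6) = 0.126659 / 0.597439 ≈ 0.2120

0.2120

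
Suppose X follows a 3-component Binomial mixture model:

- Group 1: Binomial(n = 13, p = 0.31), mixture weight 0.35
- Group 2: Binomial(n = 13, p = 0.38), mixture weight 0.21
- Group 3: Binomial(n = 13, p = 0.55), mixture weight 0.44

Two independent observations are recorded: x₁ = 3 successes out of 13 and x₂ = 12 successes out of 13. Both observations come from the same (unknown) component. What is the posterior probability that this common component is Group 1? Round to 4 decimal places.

The responsibility of component k is w_k f_k(x) divided by Σ_j w_j f_j(x).
Since both observations come from the same component, the likelihood for component k is f_k(x₁)·f_k(x₂).
  p_1 = [0.208421] × [7.06534e-06] = 1.47257e-06
  p_2 = [0.131715] × [7.30698e-05] = 9.62436e-06
  p_3 = [0.0162024] × [0.00448237] = 7.26252e-05
Weight by the priors:
  w_1·p_1 = 0.35 × 1.47257e-06 = 5.15398e-07
  w_2·p_2 = 0.21 × 9.62436e-06 = 2.02112e-06
  w_3·p_3 = 0.44 × 7.26252e-05 = 3.19551e-05
Denominator: 5.15398e-07 + 2.02112e-06 + 3.19551e-05 = 3.44916e-05
P(Group 1 | x₁, x₂) ≈ 0.0149

0.0149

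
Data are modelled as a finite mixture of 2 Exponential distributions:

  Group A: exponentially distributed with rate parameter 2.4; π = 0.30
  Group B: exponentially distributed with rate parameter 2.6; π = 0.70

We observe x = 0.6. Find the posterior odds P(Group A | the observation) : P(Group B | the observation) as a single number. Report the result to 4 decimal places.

Since P(k|x) ∝ π_k f_k(x), the posterior odds are π_i f_i(x) / (π_j f_j(x)).
Exponential densities:
  f_A = 0.568627
  f_B = 0.546354
0.170588 / 0.382448 ≈ 0.4460

0.4460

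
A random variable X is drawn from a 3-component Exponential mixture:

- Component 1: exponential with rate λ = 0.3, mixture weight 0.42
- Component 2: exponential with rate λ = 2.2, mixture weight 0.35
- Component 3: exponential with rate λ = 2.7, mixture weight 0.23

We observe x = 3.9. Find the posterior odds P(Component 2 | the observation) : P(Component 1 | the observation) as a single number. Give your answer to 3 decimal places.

Since P(k|x) ∝ w_k f_k(x), the posterior odds are w_i f_i(x) / (w_j f_j(x)).
Exponential densities:
  p_1 = 0.3·e^(−0.3·3.9) = 0.3·e^(−1.1700) = 0.0931101
  p_2 = 2.2·e^(−2.2·3.9) = 2.2·e^(−8.5800) = 0.000413215
  p_3 = 2.7·e^(−2.7·3.9) = 2.7·e^(−10.5300) = 7.21511e-05
Odds = (0.35/0.42) × (0.000413215/0.0931101) = 0.833333 × 0.00443792 ≈ 0.004

0.004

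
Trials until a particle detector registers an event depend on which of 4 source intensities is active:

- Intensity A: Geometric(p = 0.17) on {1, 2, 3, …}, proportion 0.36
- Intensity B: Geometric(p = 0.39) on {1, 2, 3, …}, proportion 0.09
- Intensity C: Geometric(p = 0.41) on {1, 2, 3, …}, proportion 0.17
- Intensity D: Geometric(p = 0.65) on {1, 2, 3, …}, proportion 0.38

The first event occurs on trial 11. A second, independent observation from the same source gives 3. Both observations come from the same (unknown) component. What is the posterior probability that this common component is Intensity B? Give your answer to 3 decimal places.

Posterior ∝ prior × likelihood, so P(k | x) ∝ π_k f_k(x); normalise over all components.
Since both observations come from the same component, the likelihood for component k is f_k(x₁)·f_k(x₂).
  p_A = [0.0263773] × [0.117113] = 0.00308912
  p_B = [0.00278204] × [0.145119] = 0.000403726
  p_C = [0.00209558] × [0.142721] = 0.000299083
  p_D = [1.79306e-05] × [0.079625] = 1.42772e-06
Unnormalised posteriors:
  π_A·p_A = 0.36 × 0.00308912 = 0.00111208
  π_B·p_B = 0.09 × 0.000403726 = 3.63354e-05
  π_C·p_C = 0.17 × 0.000299083 = 5.08441e-05
  π_D·p_D = 0.38 × 1.42772e-06 = 5.42534e-07
Marginal: 0.00111208 + 3.63354e-05 + 5.08441e-05 + 5.42534e-07 = 0.00119981
P(Intensity B | data) ≈ 0.030

0.030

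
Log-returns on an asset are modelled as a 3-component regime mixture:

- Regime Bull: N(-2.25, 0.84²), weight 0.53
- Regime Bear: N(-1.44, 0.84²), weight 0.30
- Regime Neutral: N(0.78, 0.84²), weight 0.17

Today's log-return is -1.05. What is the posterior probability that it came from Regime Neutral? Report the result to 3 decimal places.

P(component k | x) = w_k·f_k(x) / marginal(x), where marginal(x) = Σ_j w_j·f_j(x).
Evaluate each component's likelihood at the observed value:
  p_Bull = 0.171188
  p_Bear = 0.426405
  p_Neutral = 0.0442601
Unnormalised posteriors:
  w_Bull·p_Bull = 0.53 × 0.171188 = 0.0907296
  w_Bear·p_Bear = 0.30 × 0.426405 = 0.127921
  w_Neutral·p_Neutral = 0.17 × 0.0442601 = 0.00752422
Marginal: 0.0907296 + 0.127921 + 0.00752422 = 0.226175
P(Regime Neutral | x) ≈ 0.033

0.033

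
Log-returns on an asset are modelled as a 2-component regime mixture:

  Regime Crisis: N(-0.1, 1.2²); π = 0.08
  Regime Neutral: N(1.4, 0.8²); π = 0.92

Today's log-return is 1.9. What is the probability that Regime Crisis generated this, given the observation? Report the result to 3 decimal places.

The responsibility of component k is w_k f_k(x) divided by Σ_j w_j f_j(x).
Component likelihoods at x = 1.9:
  p_Crisis = (1/(1.2·√(2π)))·exp(−(1.9−-0.1)²/(2·1.2²)) = 0.332452·exp(-1.38889) = 0.0828976
  p_Neutral = (1/(0.8·√(2π)))·exp(−(1.9−1.4)²/(2·0.8²)) = 0.498678·exp(-0.19531) = 0.410201
Prior × likelihood for each component:
  w_Crisis·p_Crisis = 0.08 × 0.0828976 = 0.00663181
  w_Neutral·p_Neutral = 0.92 × 0.410201 = 0.377385
Marginal: 0.00663181 + 0.377385 = 0.384017
P(Regime Crisis | 1.9) = 0.00663181 / 0.384017 ≈ 0.017

0.017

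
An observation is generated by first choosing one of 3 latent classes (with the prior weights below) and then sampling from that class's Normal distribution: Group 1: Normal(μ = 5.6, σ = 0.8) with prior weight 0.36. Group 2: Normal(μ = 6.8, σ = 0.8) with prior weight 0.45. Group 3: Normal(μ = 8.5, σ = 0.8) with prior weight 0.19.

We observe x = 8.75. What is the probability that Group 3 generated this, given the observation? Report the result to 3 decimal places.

Apply Bayes' rule: the posterior for each component is proportional to its prior times its likelihood at x.
Normal densities:
  L_1 = (1/(0.8·√(2π)))·exp(−(8.75−5.6)²/(2·0.8²)) = 0.498678·exp(-7.75195) = 0.000214383
  L_2 = (1/(0.8·√(2π)))·exp(−(8.75−6.8)²/(2·0.8²)) = 0.498678·exp(-2.97070) = 0.0255658
  L_3 = (1/(0.8·√(2π)))·exp(−(8.75−8.5)²/(2·0.8²)) = 0.498678·exp(-0.04883) = 0.474913
Prior × likelihood for each component:
  π_1·L_1 = 0.36 × 0.000214383 = 7.71778e-05
  π_2·L_2 = 0.45 × 0.0255658 = 0.0115046
  π_3·L_3 = 0.19 × 0.474913 = 0.0902335
Marginal: 7.71778e-05 + 0.0115046 + 0.0902335 = 0.101815
P(Group 3 | 8.75) ≈ 0.886

0.886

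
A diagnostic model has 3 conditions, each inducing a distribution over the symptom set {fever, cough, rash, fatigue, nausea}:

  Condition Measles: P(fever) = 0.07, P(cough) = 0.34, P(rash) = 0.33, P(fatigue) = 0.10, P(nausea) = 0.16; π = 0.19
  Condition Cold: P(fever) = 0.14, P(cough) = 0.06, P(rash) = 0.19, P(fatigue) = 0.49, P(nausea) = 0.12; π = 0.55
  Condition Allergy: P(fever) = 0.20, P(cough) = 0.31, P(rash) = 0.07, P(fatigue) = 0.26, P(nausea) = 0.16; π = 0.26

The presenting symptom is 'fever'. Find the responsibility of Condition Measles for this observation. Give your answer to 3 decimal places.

0.093

P(component k | x) = π_k·f_k(x) / marginal(x), where marginal(x) = Σ_j π_j·f_j(x).
Categorical probabilities:
  p_Measles = P(fever | comp) = 0.07
  p_Cold = P(fever | comp) = 0.14
  p_Allergy = P(fever | comp) = 0.20
Unnormalised posteriors:
  π_Measles·p_Measles = 0.19 × 0.07 = 0.0133
  π_Cold·p_Cold = 0.55 × 0.14 = 0.077
  π_Allergy·p_Allergy = 0.26 × 0.2 = 0.052
Evidence: 0.0133 + 0.077 + 0.052 = 0.1423
Responsibility of Condition Measles: 0.0133 / 0.1423 ≈ 0.093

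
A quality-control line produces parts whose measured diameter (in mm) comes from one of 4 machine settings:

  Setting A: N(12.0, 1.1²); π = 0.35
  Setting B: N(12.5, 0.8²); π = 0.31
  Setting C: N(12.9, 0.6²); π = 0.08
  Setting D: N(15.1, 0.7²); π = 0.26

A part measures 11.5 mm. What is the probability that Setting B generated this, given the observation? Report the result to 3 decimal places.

0.375

The responsibility of component k is P(Z=k) f_k(x) divided by Σ_j P(Z=j) f_j(x).
Evaluate each component's likelihood at the observed value:
  p_A = (1/(1.1·√(2π)))·exp(−(11.5−12.0)²/(2·1.1²)) = 0.362675·exp(-0.10331) = 0.327079
  p_B = (1/(0.8·√(2π)))·exp(−(11.5−12.5)²/(2·0.8²)) = 0.498678·exp(-0.78125) = 0.228311
  p_C = (1/(0.6·√(2π)))·exp(−(11.5−12.9)²/(2·0.6²)) = 0.664904·exp(-2.72222) = 0.0437031
  p_D = (1/(0.7·√(2π)))·exp(−(11.5−15.1)²/(2·0.7²)) = 0.569918·exp(-13.22449) = 1.02917e-06
Unnormalised posteriors:
  P(Z=A)·p_A = 0.35 × 0.327079 = 0.114478
  P(Z=B)·p_B = 0.31 × 0.228311 = 0.0707765
  P(Z=C)·p_C = 0.08 × 0.0437031 = 0.00349625
  P(Z=D)·p_D = 0.26 × 1.02917e-06 = 2.67585e-07
Sum: 0.114478 + 0.0707765 + 0.00349625 + 2.67585e-07 = 0.188751
So the posterior for Setting B is 0.0707765 / 0.188751 ≈ 0.375.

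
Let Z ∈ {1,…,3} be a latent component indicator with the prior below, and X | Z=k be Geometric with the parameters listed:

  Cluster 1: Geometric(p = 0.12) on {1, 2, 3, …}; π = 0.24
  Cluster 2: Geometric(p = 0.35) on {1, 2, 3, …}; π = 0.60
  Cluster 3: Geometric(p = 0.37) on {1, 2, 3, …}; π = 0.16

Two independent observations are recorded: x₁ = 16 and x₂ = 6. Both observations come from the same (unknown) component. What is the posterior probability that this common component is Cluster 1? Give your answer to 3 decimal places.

0.946

P(component k | x) = π_k·f_k(x) / marginal(x), where marginal(x) = Σ_j π_j·f_j(x).
Since both observations come from the same component, the likelihood for component k is f_k(x₁)·f_k(x₂).
  L_1 = [0.12·(1−0.12)^15 = 0.12·0.146974 = 0.0176369] × [0.0633278] = 0.0011169
  L_2 = [0.35·(1−0.35)^15 = 0.35·0.00156207 = 0.000546724] × [0.0406102] = 2.22026e-05
  L_3 = [0.37·(1−0.37)^15 = 0.37·0.000977481 = 0.000361668] × [0.0367202] = 1.32805e-05
Unnormalised posteriors:
  π_1·L_1 = 0.24 × 0.0011169 = 0.000268057
  π_2·L_2 = 0.60 × 2.22026e-05 = 1.33215e-05
  π_3·L_3 = 0.16 × 1.32805e-05 = 2.12488e-06
Marginal: 0.000268057 + 1.33215e-05 + 2.12488e-06 = 0.000283503
Responsibility of Cluster 1: 0.000268057 / 0.000283503 ≈ 0.946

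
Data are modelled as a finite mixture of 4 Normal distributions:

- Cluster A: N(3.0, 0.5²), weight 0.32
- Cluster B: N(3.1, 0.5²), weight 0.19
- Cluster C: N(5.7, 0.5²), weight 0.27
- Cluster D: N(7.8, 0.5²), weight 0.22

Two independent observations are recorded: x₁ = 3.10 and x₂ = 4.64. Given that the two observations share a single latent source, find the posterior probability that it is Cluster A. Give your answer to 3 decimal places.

0.466

Apply Bayes' rule: the posterior for each component is proportional to its prior times its likelihood at x.
Since both observations come from the same component, the likelihood for component k is f_k(x₁)·f_k(x₂).
  p_A = [(1/(0.5·√(2π)))·exp(−(3.10−3.0)²/(2·0.5²)) = 0.797885·exp(-0.02000) = 0.782085] × [0.00367945] = 0.00287765
  p_B = [(1/(0.5·√(2π)))·exp(−(3.10−3.1)²/(2·0.5²)) = 0.797885·exp(-0.00000) = 0.797885] × [0.00695015] = 0.00554542
  p_C = [(1/(0.5·√(2π)))·exp(−(3.10−5.7)²/(2·0.5²)) = 0.797885·exp(-13.52000) = 1.07221e-06] × [0.0843322] = 9.04216e-08
  p_D = [(1/(0.5·√(2π)))·exp(−(3.10−7.8)²/(2·0.5²)) = 0.797885·exp(-44.18000) = 5.18573e-20] × [1.69261e-09] = 8.77744e-29
Weight by the priors:
  w_A·p_A = 0.32 × 0.00287765 = 0.000920847
  w_B·p_B = 0.19 × 0.00554542 = 0.00105363
  w_C·p_C = 0.27 × 9.04216e-08 = 2.44138e-08
  w_D·p_D = 0.22 × 8.77744e-29 = 1.93104e-29
Evidence: 0.000920847 + 0.00105363 + 2.44138e-08 + 1.93104e-29 = 0.0019745
P(Cluster A | x₁,x₂) = 0.000920847 / 0.0019745 ≈ 0.466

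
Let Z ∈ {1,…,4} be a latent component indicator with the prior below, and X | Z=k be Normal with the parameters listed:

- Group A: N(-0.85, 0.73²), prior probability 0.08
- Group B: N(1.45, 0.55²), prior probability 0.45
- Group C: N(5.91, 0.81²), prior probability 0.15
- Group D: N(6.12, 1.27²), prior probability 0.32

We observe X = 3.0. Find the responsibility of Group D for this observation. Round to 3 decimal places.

0.440

Apply Bayes' rule: the posterior for each component is proportional to its prior times its likelihood at x.
Normal densities:
  p_A = (1/(0.73·√(2π)))·exp(−(3.0−-0.85)²/(2·0.73²)) = 0.546496·exp(-13.90739) = 4.9852e-07
  p_B = (1/(0.55·√(2π)))·exp(−(3.0−1.45)²/(2·0.55²)) = 0.725350·exp(-3.97107) = 0.0136751
  p_C = (1/(0.81·√(2π)))·exp(−(3.0−5.91)²/(2·0.81²)) = 0.492521·exp(-6.45336) = 0.000775829
  p_D = (1/(1.27·√(2π)))·exp(−(3.0−6.12)²/(2·1.27²)) = 0.314128·exp(-3.01767) = 0.0153656
Unnormalised posteriors:
  w_A·p_A = 0.08 × 4.9852e-07 = 3.98816e-08
  w_B·p_B = 0.45 × 0.0136751 = 0.00615381
  w_C·p_C = 0.15 × 0.000775829 = 0.000116374
  w_D·p_D = 0.32 × 0.0153656 = 0.00491698
Denominator: 3.98816e-08 + 0.00615381 + 0.000116374 + 0.00491698 = 0.0111872
Responsibility of Group D: 0.00491698 / 0.0111872 ≈ 0.440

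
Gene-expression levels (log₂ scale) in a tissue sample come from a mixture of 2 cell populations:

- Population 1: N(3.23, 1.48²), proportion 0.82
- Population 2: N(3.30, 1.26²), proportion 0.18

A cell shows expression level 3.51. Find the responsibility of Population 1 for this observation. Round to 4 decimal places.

The responsibility of component k is P(Z=k) f_k(x) divided by Σ_j P(Z=j) f_j(x).
Normal densities:
  f_1 = 0.264774
  f_2 = 0.312254
Prior × likelihood for each component:
  P(Z=1)·f_1 = 0.82 × 0.264774 = 0.217115
  P(Z=2)·f_2 = 0.18 × 0.312254 = 0.0562057
Evidence: 0.217115 + 0.0562057 = 0.273321
So the posterior for Population 1 is 0.217115 / 0.273321 ≈ 0.7944.

0.7944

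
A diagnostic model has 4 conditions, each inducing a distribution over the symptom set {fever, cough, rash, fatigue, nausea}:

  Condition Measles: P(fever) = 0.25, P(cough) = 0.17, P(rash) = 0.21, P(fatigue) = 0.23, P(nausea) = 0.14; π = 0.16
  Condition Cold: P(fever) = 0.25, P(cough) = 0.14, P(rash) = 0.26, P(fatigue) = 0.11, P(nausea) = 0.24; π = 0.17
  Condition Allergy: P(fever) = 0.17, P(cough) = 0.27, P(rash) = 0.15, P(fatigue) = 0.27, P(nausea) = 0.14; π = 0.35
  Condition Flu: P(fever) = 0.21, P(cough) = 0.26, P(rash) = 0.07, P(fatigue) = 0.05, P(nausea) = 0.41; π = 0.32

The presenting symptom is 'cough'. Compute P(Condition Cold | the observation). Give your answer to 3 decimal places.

Apply Bayes' rule: the posterior for each component is proportional to its prior times its likelihood at x.
Evaluate each component's likelihood at the observed value:
  L_Measles = 0.17
  L_Cold = 0.14
  L_Allergy = 0.27
  L_Flu = 0.26
Prior × likelihood for each component:
  π_Measles·L_Measles = 0.16 × 0.17 = 0.0272
  π_Cold·L_Cold = 0.17 × 0.14 = 0.0238
  π_Allergy·L_Allergy = 0.35 × 0.27 = 0.0945
  π_Flu·L_Flu = 0.32 × 0.26 = 0.0832
Marginal: 0.0272 + 0.0238 + 0.0945 + 0.0832 = 0.2287
So the posterior for Condition Cold is 0.0238 / 0.2287 ≈ 0.104.

0.104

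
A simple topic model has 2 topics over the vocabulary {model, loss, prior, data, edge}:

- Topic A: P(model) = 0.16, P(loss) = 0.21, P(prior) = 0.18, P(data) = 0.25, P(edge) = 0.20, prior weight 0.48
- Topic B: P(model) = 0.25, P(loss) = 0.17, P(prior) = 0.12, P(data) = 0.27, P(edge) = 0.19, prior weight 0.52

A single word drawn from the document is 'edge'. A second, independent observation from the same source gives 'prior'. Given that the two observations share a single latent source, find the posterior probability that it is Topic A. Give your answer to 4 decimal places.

Apply Bayes' rule: the posterior for each component is proportional to its prior times its likelihood at x.
Since both observations come from the same component, the likelihood for component k is f_k(x₁)·f_k(x₂).
  f_A = [P(edge | comp) = 0.20] × [0.18] = 0.036
  f_B = [P(edge | comp) = 0.19] × [0.12] = 0.0228
Weight by the priors:
  π_A·f_A = 0.48 × 0.036 = 0.01728
  π_B·f_B = 0.52 × 0.0228 = 0.011856
Marginal: 0.01728 + 0.011856 = 0.029136
Responsibility of Topic A: 0.01728 / 0.029136 ≈ 0.5931

0.5931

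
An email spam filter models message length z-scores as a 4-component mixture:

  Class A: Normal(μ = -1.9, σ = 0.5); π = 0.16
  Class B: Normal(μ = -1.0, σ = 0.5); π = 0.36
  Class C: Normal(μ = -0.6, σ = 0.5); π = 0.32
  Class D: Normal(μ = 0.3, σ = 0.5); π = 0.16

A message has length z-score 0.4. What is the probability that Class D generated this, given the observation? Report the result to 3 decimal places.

Apply Bayes' rule: the posterior for each component is proportional to its prior times its likelihood at x.
Component likelihoods at x = 0.4:
  p_A = 2.02817e-05
  p_B = 0.0158309
  p_C = 0.107982
  p_D = 0.782085
Prior × likelihood for each component:
  π_A·p_A = 0.16 × 2.02817e-05 = 3.24507e-06
  π_B·p_B = 0.36 × 0.0158309 = 0.00569913
  π_C·p_C = 0.32 × 0.107982 = 0.0345542
  π_D·p_D = 0.16 × 0.782085 = 0.125134
Denominator: 3.24507e-06 + 0.00569913 + 0.0345542 + 0.125134 = 0.16539
P(Class D | the observation) = 0.125134 / 0.16539 ≈ 0.757

0.757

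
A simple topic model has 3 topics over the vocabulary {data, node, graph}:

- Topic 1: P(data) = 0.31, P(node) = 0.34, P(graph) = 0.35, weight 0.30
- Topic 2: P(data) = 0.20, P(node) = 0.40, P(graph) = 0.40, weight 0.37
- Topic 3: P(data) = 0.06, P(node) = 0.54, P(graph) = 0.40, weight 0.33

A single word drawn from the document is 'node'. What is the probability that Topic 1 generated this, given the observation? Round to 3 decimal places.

P(component k | x) = π_k·f_k(x) / marginal(x), where marginal(x) = Σ_j π_j·f_j(x).
Component likelihoods at x = 'node':
  f_1 = 0.34
  f_2 = 0.4
  f_3 = 0.54
Weight by the priors:
  π_1·f_1 = 0.30 × 0.34 = 0.102
  π_2·f_2 = 0.37 × 0.4 = 0.148
  π_3·f_3 = 0.33 × 0.54 = 0.1782
Marginal: 0.102 + 0.148 + 0.1782 = 0.4282
Responsibility of Topic 1: 0.102 / 0.4282 ≈ 0.238

0.238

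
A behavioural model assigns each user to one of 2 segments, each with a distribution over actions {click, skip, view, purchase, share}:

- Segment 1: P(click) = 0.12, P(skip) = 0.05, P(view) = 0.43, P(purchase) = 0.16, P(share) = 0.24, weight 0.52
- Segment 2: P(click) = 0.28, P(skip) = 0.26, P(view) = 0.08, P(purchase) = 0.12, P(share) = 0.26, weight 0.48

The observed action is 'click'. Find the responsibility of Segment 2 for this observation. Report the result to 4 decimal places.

By Bayes' theorem, P(k | x) = π_k f_k(x) / Σ_j π_j f_j(x).
Categorical probabilities:
  L_1 = P(click | comp) = 0.12
  L_2 = P(click | comp) = 0.28
Multiply by the mixture weights:
  π_1·L_1 = 0.52 × 0.12 = 0.0624
  π_2·L_2 = 0.48 × 0.28 = 0.1344
Sum: 0.0624 + 0.1344 = 0.1968
P(Segment 2 | 'click') = 0.1344 / 0.1968 ≈ 0.6829

0.6829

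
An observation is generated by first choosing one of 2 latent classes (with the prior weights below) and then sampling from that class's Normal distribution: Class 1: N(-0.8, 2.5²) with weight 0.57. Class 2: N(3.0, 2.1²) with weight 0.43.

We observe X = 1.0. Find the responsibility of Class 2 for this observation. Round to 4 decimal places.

The responsibility of component k is w_k f_k(x) divided by Σ_j w_j f_j(x).
Normal densities:
  L_1 = (1/(2.5·√(2π)))·exp(−(1.0−-0.8)²/(2·2.5²)) = 0.159577·exp(-0.25920) = 0.123141
  L_2 = (1/(2.1·√(2π)))·exp(−(1.0−3.0)²/(2·2.1²)) = 0.189973·exp(-0.45351) = 0.120707
Multiply by the mixture weights:
  w_1·L_1 = 0.57 × 0.123141 = 0.0701901
  w_2·L_2 = 0.43 × 0.120707 = 0.0519039
Normaliser: 0.0701901 + 0.0519039 = 0.122094
Responsibility of Class 2: 0.0519039 / 0.122094 ≈ 0.4251

0.4251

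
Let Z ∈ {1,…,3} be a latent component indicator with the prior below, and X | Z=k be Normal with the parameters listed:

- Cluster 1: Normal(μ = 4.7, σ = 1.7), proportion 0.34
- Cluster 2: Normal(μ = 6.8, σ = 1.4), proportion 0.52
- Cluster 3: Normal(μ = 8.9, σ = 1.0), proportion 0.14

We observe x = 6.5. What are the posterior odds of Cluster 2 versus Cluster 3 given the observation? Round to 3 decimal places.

The posterior odds equal the prior odds times the likelihood ratio: (π_i/π_j)·(f_i(x)/f_j(x)).
Normal densities:
  L_1 = (1/(1.7·√(2π)))·exp(−(6.5−4.7)²/(2·1.7²)) = 0.234672·exp(-0.56055) = 0.133973
  L_2 = (1/(1.4·√(2π)))·exp(−(6.5−6.8)²/(2·1.4²)) = 0.284959·exp(-0.02296) = 0.278491
  L_3 = (1/(1.0·√(2π)))·exp(−(6.5−8.9)²/(2·1.0²)) = 0.398942·exp(-2.88000) = 0.0223945
Odds = (0.52/0.14) × (0.278491/0.0223945) = 3.71429 × 12.4357 ≈ 46.190

46.190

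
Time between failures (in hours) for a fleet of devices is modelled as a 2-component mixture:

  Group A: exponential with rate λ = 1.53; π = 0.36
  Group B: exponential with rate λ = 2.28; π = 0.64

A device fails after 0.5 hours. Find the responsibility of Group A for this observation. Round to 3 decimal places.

0.355

Posterior ∝ prior × likelihood, so P(k | x) ∝ w_k f_k(x); normalise over all components.
Exponential densities:
  p_A = 1.53·e^(−1.53·0.5) = 1.53·e^(−0.7650) = 0.711961
  p_B = 2.28·e^(−2.28·0.5) = 2.28·e^(−1.1400) = 0.729187
Prior × likelihood for each component:
  w_A·p_A = 0.36 × 0.711961 = 0.256306
  w_B·p_B = 0.64 × 0.729187 = 0.46668
Evidence: 0.256306 + 0.46668 = 0.722986
P(Group A | data) ≈ 0.355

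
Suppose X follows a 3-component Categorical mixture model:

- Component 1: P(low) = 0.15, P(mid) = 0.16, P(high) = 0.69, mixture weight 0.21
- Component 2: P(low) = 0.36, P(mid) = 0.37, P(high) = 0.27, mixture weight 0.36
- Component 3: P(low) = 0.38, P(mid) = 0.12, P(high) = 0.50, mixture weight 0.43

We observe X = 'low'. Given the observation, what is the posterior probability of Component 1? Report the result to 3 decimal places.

The responsibility of component k is π_k f_k(x) divided by Σ_j π_j f_j(x).
Categorical probabilities:
  f_1 = P(low | comp) = 0.15
  f_2 = P(low | comp) = 0.36
  f_3 = P(low | comp) = 0.38
Weight by the priors:
  π_1·f_1 = 0.21 × 0.15 = 0.0315
  π_2·f_2 = 0.36 × 0.36 = 0.1296
  π_3·f_3 = 0.43 × 0.38 = 0.1634
Normaliser: 0.0315 + 0.1296 + 0.1634 = 0.3245
Responsibility of Component 1: 0.0315 / 0.3245 ≈ 0.097

0.097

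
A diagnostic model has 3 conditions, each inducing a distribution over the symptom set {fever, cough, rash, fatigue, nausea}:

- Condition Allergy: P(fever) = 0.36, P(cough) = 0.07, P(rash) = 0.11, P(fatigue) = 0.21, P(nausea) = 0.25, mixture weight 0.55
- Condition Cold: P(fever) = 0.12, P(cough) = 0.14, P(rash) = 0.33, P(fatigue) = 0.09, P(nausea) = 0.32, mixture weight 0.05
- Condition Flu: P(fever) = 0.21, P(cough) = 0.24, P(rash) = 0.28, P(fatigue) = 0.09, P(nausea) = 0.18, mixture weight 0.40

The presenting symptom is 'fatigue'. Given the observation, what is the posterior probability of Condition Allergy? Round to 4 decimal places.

0.7404

Apply Bayes' rule: the posterior for each component is proportional to its prior times its likelihood at x.
Categorical probabilities:
  f_Allergy = P(fatigue | comp) = 0.21
  f_Cold = P(fatigue | comp) = 0.09
  f_Flu = P(fatigue | comp) = 0.09
Unnormalised posteriors:
  π_Allergy·f_Allergy = 0.55 × 0.21 = 0.1155
  π_Cold·f_Cold = 0.05 × 0.09 = 0.0045
  π_Flu·f_Flu = 0.40 × 0.09 = 0.036
Marginal: 0.1155 + 0.0045 + 0.036 = 0.156
So the posterior for Condition Allergy is 0.1155 / 0.156 ≈ 0.7404.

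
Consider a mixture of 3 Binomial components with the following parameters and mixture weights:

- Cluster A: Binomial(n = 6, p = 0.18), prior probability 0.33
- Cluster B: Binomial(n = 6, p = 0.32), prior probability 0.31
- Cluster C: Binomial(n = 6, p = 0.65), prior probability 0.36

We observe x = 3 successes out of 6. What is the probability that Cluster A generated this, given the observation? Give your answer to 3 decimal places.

Posterior ∝ prior × likelihood, so P(k | x) ∝ π_k f_k(x); normalise over all components.
Component likelihoods at x = 3 successes out of 6:
  p_A = 0.0643116
  p_B = 0.206066
  p_C = 0.235491
Multiply by the mixture weights:
  π_A·p_A = 0.33 × 0.0643116 = 0.0212228
  π_B·p_B = 0.31 × 0.206066 = 0.0638805
  π_C·p_C = 0.36 × 0.235491 = 0.0847767
Denominator: 0.0212228 + 0.0638805 + 0.0847767 = 0.16988
P(Cluster A | 3 successes out of 6) = 0.0212228 / 0.16988 ≈ 0.125

0.125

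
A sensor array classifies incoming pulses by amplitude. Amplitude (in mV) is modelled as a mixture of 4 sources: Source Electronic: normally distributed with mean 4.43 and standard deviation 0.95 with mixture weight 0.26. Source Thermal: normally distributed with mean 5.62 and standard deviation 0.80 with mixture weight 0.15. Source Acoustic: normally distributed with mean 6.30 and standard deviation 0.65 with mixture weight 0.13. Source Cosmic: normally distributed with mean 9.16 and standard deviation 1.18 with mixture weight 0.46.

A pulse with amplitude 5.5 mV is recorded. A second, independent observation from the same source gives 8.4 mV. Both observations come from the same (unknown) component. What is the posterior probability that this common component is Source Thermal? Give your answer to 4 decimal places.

Apply Bayes' rule: the posterior for each component is proportional to its prior times its likelihood at x.
Since both observations come from the same component, the likelihood for component k is f_k(x₁)·f_k(x₂).
  L_Electronic = [(1/(0.95·√(2π)))·exp(−(5.5−4.43)²/(2·0.95²)) = 0.419939·exp(-0.63429) = 0.222698] × [6.77663e-05] = 1.50914e-05
  L_Thermal = [(1/(0.80·√(2π)))·exp(−(5.5−5.62)²/(2·0.80²)) = 0.498678·exp(-0.01125) = 0.493099] × [0.00119023] = 0.000586902
  L_Acoustic = [(1/(0.65·√(2π)))·exp(−(5.5−6.30)²/(2·0.65²)) = 0.613757·exp(-0.75740) = 0.287782] × [0.00332232] = 0.000956105
  L_Cosmic = [(1/(1.18·√(2π)))·exp(−(5.5−9.16)²/(2·1.18²)) = 0.338087·exp(-4.81026) = 0.00275398] × [0.274758] = 0.000756678
Prior × likelihood for each component:
  π_Electronic·L_Electronic = 0.26 × 1.50914e-05 = 3.92377e-06
  π_Thermal·L_Thermal = 0.15 × 0.000586902 = 8.80353e-05
  π_Acoustic·L_Acoustic = 0.13 × 0.000956105 = 0.000124294
  π_Cosmic·L_Cosmic = 0.46 × 0.000756678 = 0.000348072
Marginal: 3.92377e-06 + 8.80353e-05 + 0.000124294 + 0.000348072 = 0.000564324
Responsibility of Source Thermal: 8.80353e-05 / 0.000564324 ≈ 0.1560

0.1560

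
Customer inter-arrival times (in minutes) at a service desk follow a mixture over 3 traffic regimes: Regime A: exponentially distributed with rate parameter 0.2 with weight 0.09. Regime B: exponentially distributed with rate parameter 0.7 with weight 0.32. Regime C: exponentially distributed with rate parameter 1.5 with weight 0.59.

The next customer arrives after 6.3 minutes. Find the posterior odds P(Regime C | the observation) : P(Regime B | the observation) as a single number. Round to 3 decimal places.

0.026

Posterior odds = (P(Z=i) f_i(x)) / (P(Z=j) f_j(x)); the normalising sum cancels.
Exponential densities:
  f_A = 0.2·e^(−0.2·6.3) = 0.2·e^(−1.2600) = 0.0567308
  f_B = 0.7·e^(−0.7·6.3) = 0.7·e^(−4.4100) = 0.00850862
  f_C = 1.5·e^(−1.5·6.3) = 1.5·e^(−9.4500) = 0.000118034
Odds = (0.59/0.32) × (0.000118034/0.00850862) = 1.84375 × 0.0138723 ≈ 0.026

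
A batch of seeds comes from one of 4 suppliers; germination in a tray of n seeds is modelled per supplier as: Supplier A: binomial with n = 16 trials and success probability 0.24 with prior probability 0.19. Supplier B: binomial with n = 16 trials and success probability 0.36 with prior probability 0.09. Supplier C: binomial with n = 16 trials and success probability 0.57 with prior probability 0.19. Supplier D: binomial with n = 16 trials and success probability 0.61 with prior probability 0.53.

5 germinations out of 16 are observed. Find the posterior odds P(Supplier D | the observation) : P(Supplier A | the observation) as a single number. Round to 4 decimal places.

0.1923

Posterior odds = (P(Z=i) f_i(x)) / (P(Z=j) f_j(x)); the normalising sum cancels.
Evaluate each component's likelihood at the observed value:
  p_A = 0.169937
  p_B = 0.194883
  p_C = 0.0244236
  p_D = 0.0117123
0.00620752 / 0.0322881 ≈ 0.1923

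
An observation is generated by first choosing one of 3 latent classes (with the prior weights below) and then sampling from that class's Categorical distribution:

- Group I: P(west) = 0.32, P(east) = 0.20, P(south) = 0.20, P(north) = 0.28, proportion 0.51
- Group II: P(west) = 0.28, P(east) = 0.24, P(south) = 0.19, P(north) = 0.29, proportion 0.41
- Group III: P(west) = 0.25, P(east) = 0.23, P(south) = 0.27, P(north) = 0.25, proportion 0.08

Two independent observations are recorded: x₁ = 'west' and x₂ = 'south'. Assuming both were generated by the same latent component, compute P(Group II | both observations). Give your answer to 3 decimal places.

P(component k | x) = π_k·f_k(x) / marginal(x), where marginal(x) = Σ_j π_j·f_j(x).
Since both observations come from the same component, the likelihood for component k is f_k(x₁)·f_k(x₂).
  f_I = [P(west | comp) = 0.32] × [0.2] = 0.064
  f_II = [P(west | comp) = 0.28] × [0.19] = 0.0532
  f_III = [P(west | comp) = 0.25] × [0.27] = 0.0675
Unnormalised posteriors:
  π_I·f_I = 0.51 × 0.064 = 0.03264
  π_II·f_II = 0.41 × 0.0532 = 0.021812
  π_III·f_III = 0.08 × 0.0675 = 0.0054
Sum: 0.03264 + 0.021812 + 0.0054 = 0.059852
Responsibility of Group II: 0.021812 / 0.059852 ≈ 0.364

0.364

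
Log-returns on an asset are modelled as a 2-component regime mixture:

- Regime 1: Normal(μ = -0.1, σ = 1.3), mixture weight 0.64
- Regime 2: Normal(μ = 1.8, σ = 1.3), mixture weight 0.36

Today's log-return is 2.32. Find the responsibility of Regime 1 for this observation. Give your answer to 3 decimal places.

Posterior ∝ prior × likelihood, so P(k | x) ∝ π_k f_k(x); normalise over all components.
Normal densities:
  p_1 = (1/(1.3·√(2π)))·exp(−(2.32−-0.1)²/(2·1.3²)) = 0.306879·exp(-1.73266) = 0.0542601
  p_2 = (1/(1.3·√(2π)))·exp(−(2.32−1.8)²/(2·1.3²)) = 0.306879·exp(-0.08000) = 0.283285
Weight by the priors:
  π_1·p_1 = 0.64 × 0.0542601 = 0.0347265
  π_2·p_2 = 0.36 × 0.283285 = 0.101983
Marginal: 0.0347265 + 0.101983 = 0.136709
P(Regime 1 | the observation) ≈ 0.254

0.254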